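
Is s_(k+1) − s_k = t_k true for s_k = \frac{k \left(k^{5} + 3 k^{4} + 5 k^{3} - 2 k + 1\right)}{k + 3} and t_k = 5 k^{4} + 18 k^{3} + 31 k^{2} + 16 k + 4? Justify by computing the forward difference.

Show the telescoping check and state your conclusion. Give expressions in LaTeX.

s_(k+1) = (k + 1)*(-2*k + (k + 1)**5 + 3*(k + 1)**4 + 5*(k + 1)**3 - 1)/(k + 4)
s_(k+1) − s_k = (5*k**6 + 45*k**5 + 155*k**4 + 285*k**3 + 264*k**2 + 118*k + 24)/(k**2 + 7*k + 12)
(s_(k+1) − s_k) − t_k = 2*(-4*k**5 - 31*k**4 - 82*k**3 - 112*k**2 - 51*k - 12)/(k**2 + 7*k + 12)

Invalid: residual \frac{2 \left(- 4 k^{5} - 31 k^{4} - 82 k^{3} - 112 k^{2} - 51 k - 12\right)}{k^{2} + 7 k + 12} ≠ 0.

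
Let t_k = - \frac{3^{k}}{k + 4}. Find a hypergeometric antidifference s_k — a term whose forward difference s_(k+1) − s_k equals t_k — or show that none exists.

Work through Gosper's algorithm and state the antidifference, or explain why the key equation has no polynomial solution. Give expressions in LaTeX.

t_(k+1)/t_k = 3*(k + 4)/(k + 5).
Gosper form: A/B · C(k+1)/C(k) with A=3*k + 12, B=k + 5, C=1.
Solve (3*k + 12)·f(k+1) − (k + 4)·f(k) = 1.
Bound: deg f ≤ -1.
Bound -1 < 0, so the key equation has no polynomial solution.

none — t_k is not Gosper-summable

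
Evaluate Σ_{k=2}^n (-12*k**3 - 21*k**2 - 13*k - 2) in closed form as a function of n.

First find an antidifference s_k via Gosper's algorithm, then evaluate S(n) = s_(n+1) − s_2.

t_(k+1)/t_k = (12*k**3 + 57*k**2 + 91*k + 48)/(12*k**3 + 21*k**2 + 13*k + 2).
So A=1 and B=1, with C=k**3 + 7*k**2/4 + 13*k/12 + 1/6.
f must satisfy (1)·f(k+1) − (1)·f(k) = k**3 + 7*k**2/4 + 13*k/12 + 1/6.
Degrees (0,0,3) ⇒ d ≤ 4.
Match coefficients ⇒ f(k) = k*(3*k**3 + k**2 - k - 1)/12.
R(k) = B(k−1)·f(k)/C(k) = k*(3*k**3 + k**2 - k - 1)/(12*k**3 + 21*k**2 + 13*k + 2); s_k = R·t_k = k*(-3*k**3 - k**2 + k + 1).
s_(k+1) − s_k = -12*k**3 - 21*k**2 - 13*k - 2 = t_k.
s_(n+1) = -3*n**4 - 13*n**3 - 20*n**2 - 12*n - 2 and s_(2) = -50, so S(n) = -3*n**4 - 13*n**3 - 20*n**2 - 12*n + 48.

S(n) = -3*n**4 - 13*n**3 - 20*n**2 - 12*n + 48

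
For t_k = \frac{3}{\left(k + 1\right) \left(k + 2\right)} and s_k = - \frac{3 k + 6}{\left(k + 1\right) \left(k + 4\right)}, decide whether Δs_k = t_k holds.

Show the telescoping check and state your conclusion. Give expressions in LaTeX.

s_(k+1) = 3*(-k - 3)/((k + 2)*(k + 5))
s_(k+1) − s_k = 3*(k**2 + 5*k + 8)/(k**4 + 12*k**3 + 49*k**2 + 78*k + 40)
(s_(k+1) − s_k) − t_k = 12*(-k - 3)/(k**4 + 12*k**3 + 49*k**2 + 78*k + 40)

Invalid: residual \frac{12 \left(- k - 3\right)}{k^{4} + 12 k^{3} + 49 k^{2} + 78 k + 40} ≠ 0.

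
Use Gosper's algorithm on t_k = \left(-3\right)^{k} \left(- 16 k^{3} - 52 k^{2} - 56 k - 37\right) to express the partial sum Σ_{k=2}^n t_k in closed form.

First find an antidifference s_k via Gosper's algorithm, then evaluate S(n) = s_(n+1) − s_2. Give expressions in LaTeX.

Compute t_(k+1)/t_k: get 3*(-16*k**3 - 100*k**2 - 208*k - 161)/(16*k**3 + 52*k**2 + 56*k + 37).
So A=-3 and B=1, with C=k**3 + 13*k**2/4 + 7*k/2 + 37/16.
Key eq: (-3)·f(k+1) = (1)·f(k) + (k**3 + 13*k**2/4 + 7*k/2 + 37/16).
d = 3 from the (0,0,3) case.
Solve for f: f(k) = -(4*k**3 + 4*k**2 - k + 4)/16 (degree 3 ≤ 3).
So s_k = (B(k−1)f/C)·t_k = (-(4*k**3 + 4*k**2 - k + 4)/(16*k**3 + 52*k**2 + 56*k + 37))·t_k = (-3)**k*(4*k**3 + 4*k**2 - k + 4).
Verify: (-3)**k*(-16*k**3 - 52*k**2 - 56*k - 37) matches t_k.
Telescope: S(n) = s_(n+1) − s_(2) = (-3)**(n + 1)*(4*n**3 + 16*n**2 + 19*n + 11) − (450) = -12*(-3)**n*n**3 - 48*(-3)**n*n**2 - 57*(-3)**n*n - 33*(-3)**n - 450.

S(n) = - 12 \left(-3\right)^{n} n^{3} - 48 \left(-3\right)^{n} n^{2} - 57 \left(-3\right)^{n} n - 33 \left(-3\right)^{n} - 450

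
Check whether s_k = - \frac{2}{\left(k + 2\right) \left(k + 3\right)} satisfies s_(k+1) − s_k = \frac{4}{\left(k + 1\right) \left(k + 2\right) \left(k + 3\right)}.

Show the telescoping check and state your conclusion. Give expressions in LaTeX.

Invalid: residual - \frac{12}{k^{4} + 10 k^{3} + 35 k^{2} + 50 k + 24} ≠ 0.

s_(k+1) = -2/((k + 3)*(k + 4))
s_(k+1) − s_k = 4/(k**3 + 9*k**2 + 26*k + 24)
(s_(k+1) − s_k) − t_k = -12/(k**4 + 10*k**3 + 35*k**2 + 50*k + 24)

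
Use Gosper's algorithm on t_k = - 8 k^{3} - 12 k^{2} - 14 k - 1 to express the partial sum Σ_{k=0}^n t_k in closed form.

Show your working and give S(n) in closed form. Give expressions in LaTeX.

S(n) = - 2 n^{4} - 8 n^{3} - 15 n^{2} - 10 n - 1

Ratio r(k) = (8*k**3 + 36*k**2 + 62*k + 35)/(8*k**3 + 12*k**2 + 14*k + 1).
So A=1 and B=1, with C=k**3 + 3*k**2/2 + 7*k/4 + 1/8.
Key eq: (1)·f(k+1) = (1)·f(k) + (k**3 + 3*k**2/2 + 7*k/4 + 1/8).
Bound: deg f ≤ 4.
A polynomial solution: f(k) = k*(2*k**3 + 3*k - 4)/8.
Certificate R = B(k−1)f/C = k*(2*k**3 + 3*k - 4)/(8*k**3 + 12*k**2 + 14*k + 1) gives s_k = k*(-2*k**3 - 3*k + 4).
s_(k+1) − s_k = -8*k**3 - 12*k**2 - 14*k - 1 = t_k.
Telescope: S(n) = s_(n+1) − s_(0) = -2*n**4 - 8*n**3 - 15*n**2 - 10*n - 1 − (0) = -2*n**4 - 8*n**3 - 15*n**2 - 10*n - 1.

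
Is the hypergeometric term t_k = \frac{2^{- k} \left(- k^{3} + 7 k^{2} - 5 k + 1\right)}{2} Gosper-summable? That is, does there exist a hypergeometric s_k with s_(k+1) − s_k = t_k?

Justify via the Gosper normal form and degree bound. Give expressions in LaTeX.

t_(k+1)/t_k = (k**3 - 4*k**2 - 6*k - 2)/(2*(k**3 - 7*k**2 + 5*k - 1)).
Gosper form: A/B · C(k+1)/C(k) with A=1/2, B=1, C=k**3 - 7*k**2 + 5*k - 1.
Key eq: (1/2)·f(k+1) = (1)·f(k) + (k**3 - 7*k**2 + 5*k - 1).
deg f ≤ 3 (via 0,0,3).
Solving with deg f ≤ 3: f(k) = -2*(k**3 - 4*k**2 - 4).
Certificate R = B(k−1)f/C = -2*(k**3 - 4*k**2 - 4)/(k**3 - 7*k**2 + 5*k - 1) gives s_k = (k**3 - 4*k**2 - 4)/2**k.
s_(k+1) − s_k = (-k**3 + 7*k**2 - 5*k + 1)/(2*2**k) = t_k.

Yes. s_k = 2^{- k} \left(k^{3} - 4 k^{2} - 4\right).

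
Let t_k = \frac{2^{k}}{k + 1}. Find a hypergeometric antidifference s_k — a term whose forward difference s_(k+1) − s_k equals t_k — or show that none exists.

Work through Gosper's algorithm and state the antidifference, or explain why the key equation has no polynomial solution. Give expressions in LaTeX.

none — t_k is not Gosper-summable

Compute t_(k+1)/t_k: get 2*(k + 1)/(k + 2).
Factor: A=2*k + 2; B=k + 2; C=1.
Solve (2*k + 2)·f(k+1) − (k + 1)·f(k) = 1.
Bound: deg f ≤ -1.
d = -1 < 0 ⇒ no nonzero polynomial f; not summable.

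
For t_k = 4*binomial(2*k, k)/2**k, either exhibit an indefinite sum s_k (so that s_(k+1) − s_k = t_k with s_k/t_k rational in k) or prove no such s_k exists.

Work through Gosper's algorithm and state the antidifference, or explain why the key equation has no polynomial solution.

The ratio is (2*k + 1)/(k + 1).
Factor: A=2*k + 1; B=k + 1; C=1.
Key eq: (2*k + 1)·f(k+1) = (k)·f(k) + (1).
deg f ≤ -1 (via 1,1,0).
d = -1 < 0 ⇒ no nonzero polynomial f; not summable.

not Gosper-summable; s_k does not exist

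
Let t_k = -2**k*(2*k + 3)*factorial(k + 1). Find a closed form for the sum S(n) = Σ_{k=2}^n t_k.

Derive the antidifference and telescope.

r(k) = 2*(k + 2)*(2*k + 5)/(2*k + 3) after simplifying.
A = 2*k + 4, B = 1, C = k + 3/2.
Set up (2*k + 4)·f(k+1) − (1)·f(k) − (k + 3/2) = 0.
d = 0 from the (1,0,1) case.
Coefficient equations give f(k) = 1/2.
Then R = B(k−1)f/C = 1/(2*k + 3), so s_k = R(k)·t_k = -2**k*factorial(k + 1).
Verify: -2**k*(2*k + 3)*factorial(k + 1) matches t_k.
Telescope: S(n) = s_(n+1) − s_(2) = -2**(n + 1)*factorial(n + 2) − (-24) = -2*2**n*factorial(n + 2) + 24.

S(n) = -2*2**n*factorial(n + 2) + 24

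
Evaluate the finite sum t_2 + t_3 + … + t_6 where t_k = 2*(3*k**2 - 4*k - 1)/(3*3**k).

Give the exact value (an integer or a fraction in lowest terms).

Σ = 2290/2187

Compute t_(k+1)/t_k: get (3*k**2 + 2*k - 2)/(3*(3*k**2 - 4*k - 1)).
So A=1/3 and B=1, with C=k**2 - 4*k/3 - 1/3.
Set up (1/3)·f(k+1) − (1)·f(k) − (k**2 - 4*k/3 - 1/3) = 0.
Bound: deg f ≤ 2.
Solve for f: f(k) = -k*(3*k - 1)/2 (degree 2 ≤ 2).
Certificate R = B(k−1)f/C = -3*k*(3*k - 1)/(2*(3*k**2 - 4*k - 1)) gives s_k = k*(1 - 3*k)/3**k.
Check: Δs_k = 2*(3*k**2 - 4*k - 1)/(3*3**k). ✓
Evaluate s at k=7 and k=2: -140/2187 and -10/9; difference 2290/2187.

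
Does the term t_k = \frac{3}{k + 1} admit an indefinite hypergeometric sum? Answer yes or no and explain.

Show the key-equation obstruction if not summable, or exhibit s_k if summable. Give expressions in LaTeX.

The ratio is (k + 1)/(k + 2).
A = k + 1, B = k + 2, C = 1.
f must satisfy (k + 1)·f(k+1) − (k + 1)·f(k) = 1.
deg f ≤ 0 (via 1,1,0).
Generic f = c0 gives residual -1; -1 = 0 cannot hold, so t_k is not Gosper-summable.

No — t_k has no hypergeometric antidifference.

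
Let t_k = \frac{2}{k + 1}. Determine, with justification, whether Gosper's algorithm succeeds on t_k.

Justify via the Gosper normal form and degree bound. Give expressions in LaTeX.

Ratio r(k) = (k + 1)/(k + 2).
So A=k + 1 and B=k + 2, with C=1.
Key eq: (k + 1)·f(k+1) = (k + 1)·f(k) + (1).
Degrees (1,1,0) ⇒ d ≤ 0.
Generic f = c0 gives residual -1; -1 = 0 cannot hold, so t_k is not Gosper-summable.

No — key equation has no polynomial f.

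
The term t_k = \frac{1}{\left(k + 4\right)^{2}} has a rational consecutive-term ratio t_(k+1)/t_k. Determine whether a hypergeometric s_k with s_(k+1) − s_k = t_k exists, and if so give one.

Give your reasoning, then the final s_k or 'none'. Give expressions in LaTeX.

Compute t_(k+1)/t_k: get (k + 4)**2/(k + 5)**2.
Normal form (A,B,C) = (k**2 + 8*k + 16, k**2 + 10*k + 25, 1).
Solve (k**2 + 8*k + 16)·f(k+1) − (k**2 + 8*k + 16)·f(k) = 1.
deg f ≤ 0 (via 2,2,0).
Put f(k) = c0: A·f(k+1) − B(k−1)·f(k) − C = -1; need -1 = 0 — inconsistent ⇒ no f, not summable.

none — t_k is not Gosper-summable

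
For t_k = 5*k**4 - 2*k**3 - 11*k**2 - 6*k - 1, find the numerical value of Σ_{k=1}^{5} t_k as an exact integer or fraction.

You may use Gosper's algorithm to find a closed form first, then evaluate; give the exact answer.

Step 1: r(k) = (5*k**4 + 18*k**3 + 13*k**2 - 14*k - 15)/(5*k**4 - 2*k**3 - 11*k**2 - 6*k - 1).
Normal form (A,B,C) = (1, 1, k**4 - 2*k**3/5 - 11*k**2/5 - 6*k/5 - 1/5).
Solve (1)·f(k+1) − (1)·f(k) = k**4 - 2*k**3/5 - 11*k**2/5 - 6*k/5 - 1/5.
deg f ≤ 5 (via 0,0,4).
Coefficient equations give f(k) = k**2*(k**3 - 3*k**2 - k + 2)/5.
Get s_k = R·t_k = k**2*(k**3 - 3*k**2 - k + 2) with R(k) = B(k−1)f(k)/C(k) = k**2*(k**3 - 3*k**2 - k + 2)/(5*k**4 - 2*k**3 - 11*k**2 - 6*k - 1).
s_(k+1) − s_k = 5*k**4 - 2*k**3 - 11*k**2 - 6*k - 1 = t_k.
Σ_(k=1)^(5) t_k = s_(6) − s_(1) = 3744 − (-1) = 3745.

Σ = 3745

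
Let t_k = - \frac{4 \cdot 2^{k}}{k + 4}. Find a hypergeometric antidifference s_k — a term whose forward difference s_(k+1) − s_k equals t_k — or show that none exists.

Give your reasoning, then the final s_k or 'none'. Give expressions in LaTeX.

r(k) = 2*(k + 4)/(k + 5) after simplifying.
So A=2*k + 8 and B=k + 5, with C=1.
Solve (2*k + 8)·f(k+1) − (k + 4)·f(k) = 1.
d = -1 from the (1,1,0) case.
d = -1 < 0 ⇒ no nonzero polynomial f; not summable.

none (Gosper's algorithm certifies no s_k)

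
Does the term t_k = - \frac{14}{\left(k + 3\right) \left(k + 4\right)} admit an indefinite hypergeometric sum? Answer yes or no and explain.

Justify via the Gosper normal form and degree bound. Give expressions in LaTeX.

Yes. s_k = - \frac{14 k}{3 k + 9}.

t_(k+1)/t_k = (k + 3)/(k + 5).
A = k + 3, B = k + 5, C = 1.
Solve (k + 3)·f(k+1) − (k + 4)·f(k) = 1.
d = 1 from the (1,1,0) case.
Match coefficients ⇒ f(k) = k/3.
So s_k = (B(k−1)f/C)·t_k = (k*(k + 4)/3)·t_k = -14*k/(3*k + 9).
Verify: -14/(k**2 + 7*k + 12) matches t_k.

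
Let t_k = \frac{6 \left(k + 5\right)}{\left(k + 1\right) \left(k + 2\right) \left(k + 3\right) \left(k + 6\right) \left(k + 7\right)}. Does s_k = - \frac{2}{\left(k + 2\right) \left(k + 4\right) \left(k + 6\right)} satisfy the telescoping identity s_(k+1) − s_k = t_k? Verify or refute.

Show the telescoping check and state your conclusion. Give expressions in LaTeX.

s_(k+1) = -2/((k + 3)*(k + 5)*(k + 7))
s_(k+1) − s_k = 6*(k**2 + 9*k + 19)/(k**6 + 27*k**5 + 295*k**4 + 1665*k**3 + 5104*k**2 + 8028*k + 5040)
(s_(k+1) − s_k) − t_k = 6*(-4*k**2 - 37*k - 81)/(k**7 + 28*k**6 + 322*k**5 + 1960*k**4 + 6769*k**3 + 13132*k**2 + 13068*k + 5040)

Invalid: residual \frac{6 \left(- 4 k^{2} - 37 k - 81\right)}{k^{7} + 28 k^{6} + 322 k^{5} + 1960 k^{4} + 6769 k^{3} + 13132 k^{2} + 13068 k + 5040} ≠ 0.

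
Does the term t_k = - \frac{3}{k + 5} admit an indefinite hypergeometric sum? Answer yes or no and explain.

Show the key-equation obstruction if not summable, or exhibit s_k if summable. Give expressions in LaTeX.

Ratio r(k) = (k + 5)/(k + 6).
A = k + 5, B = k + 6, C = 1.
Solve (k + 5)·f(k+1) − (k + 5)·f(k) = 1.
Bound: deg f ≤ 0.
Put f(k) = c0: A·f(k+1) − B(k−1)·f(k) − C = -1; need -1 = 0 — inconsistent ⇒ no f, not summable.

No — the linear system for f has no solution.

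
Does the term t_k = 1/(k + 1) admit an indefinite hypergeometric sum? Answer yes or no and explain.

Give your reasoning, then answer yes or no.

No — t_k has no hypergeometric antidifference.

t_(k+1)/t_k = (k + 1)/(k + 2).
Take A(k)=k + 1, B(k)=k + 2, C(k)=1.
Solve (k + 1)·f(k+1) − (k + 1)·f(k) = 1.
Degrees (1,1,0) ⇒ d ≤ 0.
Put f(k) = c0: A·f(k+1) − B(k−1)·f(k) − C = -1; need -1 = 0 — inconsistent ⇒ no f, not summable.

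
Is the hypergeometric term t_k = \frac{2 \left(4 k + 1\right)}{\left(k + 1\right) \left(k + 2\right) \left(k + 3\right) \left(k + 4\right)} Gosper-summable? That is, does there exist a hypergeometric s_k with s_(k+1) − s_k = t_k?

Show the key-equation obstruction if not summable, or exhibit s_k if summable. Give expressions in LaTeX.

Compute t_(k+1)/t_k: get (k + 1)*(4*k + 5)/((k + 5)*(4*k + 1)).
Normal form (A,B,C) = (k + 1, k + 5, k + 1/4).
Need (k + 1)·f(k+1) − (k + 4)·f(k) = k + 1/4.
d = 3 from the (1,1,1) case.
A polynomial solution: f(k) = k*(k**2 + 6*k - 1)/24.
Then R = B(k−1)f/C = k*(k + 4)*(k**2 + 6*k - 1)/(6*(4*k + 1)), so s_k = R(k)·t_k = k*(k**2 + 6*k - 1)/(3*(k + 1)*(k + 2)*(k + 3)).
Verify: 2*(4*k + 1)/(k**4 + 10*k**3 + 35*k**2 + 50*k + 24) matches t_k.

Yes. s_k = \frac{k \left(k^{2} + 6 k - 1\right)}{3 \left(k + 1\right) \left(k + 2\right) \left(k + 3\right)}.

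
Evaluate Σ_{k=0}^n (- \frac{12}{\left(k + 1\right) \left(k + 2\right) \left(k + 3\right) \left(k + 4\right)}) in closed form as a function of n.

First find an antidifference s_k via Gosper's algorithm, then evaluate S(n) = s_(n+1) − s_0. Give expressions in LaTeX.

S(n) = \frac{2 \left(- n^{3} - 9 n^{2} - 26 n - 18\right)}{3 \left(n^{3} + 9 n^{2} + 26 n + 24\right)}

Ratio r(k) = (k + 1)/(k + 5).
Gosper form: A/B · C(k+1)/C(k) with A=k + 1, B=k + 5, C=1.
Key eq: (k + 1)·f(k+1) = (k + 4)·f(k) + (1).
deg f ≤ 3 (via 1,1,0).
Solve for f: f(k) = k*(k**2 + 6*k + 11)/18 (degree 3 ≤ 3).
Then R = B(k−1)f/C = k*(k + 4)*(k**2 + 6*k + 11)/18, so s_k = R(k)·t_k = 2*k*(-k**2 - 6*k - 11)/(3*(k + 1)*(k + 2)*(k + 3)).
Δs = -12/(k**4 + 10*k**3 + 35*k**2 + 50*k + 24), as required.
Σ_(k=0)^n t_k = s_(n+1) − s_(0) = (2*(-n**3 - 9*n**2 - 26*n - 18)/(3*(n**3 + 9*n**2 + 26*n + 24))) − (0), i.e. 2*(-n**3 - 9*n**2 - 26*n - 18)/(3*(n**3 + 9*n**2 + 26*n + 24)).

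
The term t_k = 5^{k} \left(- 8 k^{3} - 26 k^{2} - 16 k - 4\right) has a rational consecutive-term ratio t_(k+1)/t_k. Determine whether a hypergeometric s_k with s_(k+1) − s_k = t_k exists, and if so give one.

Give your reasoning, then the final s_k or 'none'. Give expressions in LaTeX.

r(k) = 5*(4*k**3 + 25*k**2 + 46*k + 27)/(4*k**3 + 13*k**2 + 8*k + 2) after simplifying.
Normal form (A,B,C) = (5, 1, k**3 + 13*k**2/4 + 2*k + 1/2).
Set up (5)·f(k+1) − (1)·f(k) − (k**3 + 13*k**2/4 + 2*k + 1/2) = 0.
From deg A=0, deg B=0, deg C=3: d=3.
Match coefficients ⇒ f(k) = (2*k**3 - k**2 - k + 1)/8.
Get s_k = R·t_k = 5**k*(-2*k**3 + k**2 + k - 1) with R(k) = B(k−1)f(k)/C(k) = (2*k**3 - k**2 - k + 1)/(2*(4*k**3 + 13*k**2 + 8*k + 2)).
Check: Δs_k = 5**k*(-8*k**3 - 26*k**2 - 16*k - 4). ✓

s_k = 5^{k} \left(- 2 k^{3} + k^{2} + k - 1\right)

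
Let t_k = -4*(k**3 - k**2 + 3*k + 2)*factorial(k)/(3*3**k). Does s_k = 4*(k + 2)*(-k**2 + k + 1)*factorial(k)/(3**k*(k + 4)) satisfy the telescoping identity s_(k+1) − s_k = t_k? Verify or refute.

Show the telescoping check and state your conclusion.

s_(k+1) = -4*(k + 3)*(k**2 + k - 1)*factorial(k + 1)/(3*3**k*(k + 5))
s_(k+1) − s_k = -4*(k**5 + 6*k**4 + 8*k**3 + 17*k**2 + 44*k + 18)*factorial(k)/(3*3**k*(k + 4)*(k + 5))
(s_(k+1) − s_k) − t_k = 8*(k**4 + 3*k**3 - 4*k**2 + 17*k + 11)*factorial(k)/(3*3**k*(k + 4)*(k + 5))

Invalid: residual 8*(k**4 + 3*k**3 - 4*k**2 + 17*k + 11)*factorial(k)/(3*3**k*(k + 4)*(k + 5)) ≠ 0.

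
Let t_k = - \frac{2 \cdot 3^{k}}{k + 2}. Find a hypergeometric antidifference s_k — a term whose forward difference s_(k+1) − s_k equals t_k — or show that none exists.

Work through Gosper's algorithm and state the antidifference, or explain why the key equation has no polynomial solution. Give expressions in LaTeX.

r(k) = 3*(k + 2)/(k + 3) after simplifying.
Normal form (A,B,C) = (3*k + 6, k + 3, 1).
Need (3*k + 6)·f(k+1) − (k + 2)·f(k) = 1.
d = -1 from the (1,1,0) case.
Bound -1 < 0, so the key equation has no polynomial solution.

none — t_k is not Gosper-summable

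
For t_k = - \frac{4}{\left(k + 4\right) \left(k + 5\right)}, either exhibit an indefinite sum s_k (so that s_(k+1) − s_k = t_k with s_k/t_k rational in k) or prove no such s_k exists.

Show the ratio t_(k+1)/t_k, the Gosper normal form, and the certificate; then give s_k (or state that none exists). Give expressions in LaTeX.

s_k = - \frac{k}{k + 4}

The ratio is (k + 4)/(k + 6).
Gosper form: A/B · C(k+1)/C(k) with A=k + 4, B=k + 6, C=1.
Need (k + 4)·f(k+1) − (k + 5)·f(k) = 1.
From deg A=1, deg B=1, deg C=0: d=1.
A polynomial solution: f(k) = k/4.
R(k) = B(k−1)·f(k)/C(k) = k*(k + 5)/4; s_k = R·t_k = -k/(k + 4).
s_(k+1) − s_k = -4/(k**2 + 9*k + 20) = t_k.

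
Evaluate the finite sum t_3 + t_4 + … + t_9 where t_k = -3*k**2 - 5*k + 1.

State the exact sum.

Σ = -1043

r(k) = (3*k**2 + 11*k + 7)/(3*k**2 + 5*k - 1) after simplifying.
So A=1 and B=1, with C=k**2 + 5*k/3 - 1/3.
Set up (1)·f(k+1) − (1)·f(k) − (k**2 + 5*k/3 - 1/3) = 0.
Bound: deg f ≤ 3.
Match coefficients ⇒ f(k) = k*(k**2 + k - 3)/3.
R(k) = B(k−1)·f(k)/C(k) = k*(k**2 + k - 3)/(3*k**2 + 5*k - 1); s_k = R·t_k = k*(-k**2 - k + 3).
Δs = -3*k**2 - 5*k + 1, as required.
Σ_(k=3)^(9) t_k = s_(10) − s_(3) = -1070 − (-27) = -1043.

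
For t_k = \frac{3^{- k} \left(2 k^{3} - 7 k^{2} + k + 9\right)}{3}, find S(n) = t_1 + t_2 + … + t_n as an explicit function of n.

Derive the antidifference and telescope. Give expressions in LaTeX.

S(n) = 3^{- n - 1} \left(3^{n + 1} - n^{3} - n^{2} + n - 3\right)

The ratio is (2*k**3 - k**2 - 7*k + 5)/(3*(2*k**3 - 7*k**2 + k + 9)).
Factor: A=1/3; B=1; C=k**3 - 7*k**2/2 + k/2 + 9/2.
Solve (1/3)·f(k+1) − (1)·f(k) = k**3 - 7*k**2/2 + k/2 + 9/2.
From deg A=0, deg B=0, deg C=3: d=3.
Solving with deg f ≤ 3: f(k) = -3*(k**3 - 2*k**2 + 4)/2.
Get s_k = R·t_k = (-k**3 + 2*k**2 - 4)/3**k with R(k) = B(k−1)f(k)/C(k) = -3*(k**3 - 2*k**2 + 4)/(2*k**3 - 7*k**2 + k + 9).
Verify: (2*k**3 - 7*k**2 + k + 9)/(3*3**k) matches t_k.
Evaluate: s_(n+1) = 3**(-n - 1)*(-n**3 - n**2 + n - 3); subtract s_(1) = -1 ⇒ S(n) = 3**(-n - 1)*(3**(n + 1) - n**3 - n**2 + n - 3).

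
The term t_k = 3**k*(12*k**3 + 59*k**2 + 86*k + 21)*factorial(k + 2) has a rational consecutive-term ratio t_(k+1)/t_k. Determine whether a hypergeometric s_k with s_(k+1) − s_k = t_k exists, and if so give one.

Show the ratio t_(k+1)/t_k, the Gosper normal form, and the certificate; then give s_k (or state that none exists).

Ratio r(k) = 3*(12*k**4 + 131*k**3 + 525*k**2 + 898*k + 534)/(12*k**3 + 59*k**2 + 86*k + 21).
Gosper form: A/B · C(k+1)/C(k) with A=3*k + 9, B=1, C=k**3 + 59*k**2/12 + 43*k/6 + 7/4.
Key eq: (3*k + 9)·f(k+1) = (1)·f(k) + (k**3 + 59*k**2/12 + 43*k/6 + 7/4).
From deg A=1, deg B=0, deg C=3: d=2.
A polynomial solution: f(k) = (k + 1)*(4*k - 3)/12.
Certificate R = B(k−1)f/C = (k + 1)*(4*k - 3)/(12*k**3 + 59*k**2 + 86*k + 21) gives s_k = 3**k*(k + 1)*(4*k - 3)*factorial(k + 2).
Δs = 3**k*(12*k**3 + 59*k**2 + 86*k + 21)*factorial(k + 2), as required.

s_k = 3**k*(k + 1)*(4*k - 3)*factorial(k + 2)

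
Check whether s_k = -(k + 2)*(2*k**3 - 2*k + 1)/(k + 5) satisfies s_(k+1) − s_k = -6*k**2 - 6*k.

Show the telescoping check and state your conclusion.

s_(k+1) = (k + 3)*(2*k - 2*(k + 1)**3 + 1)/(k + 6)
s_(k+1) − s_k = 3*(-2*k**4 - 20*k**3 - 46*k**2 - 28*k - 1)/(k**2 + 11*k + 30)
(s_(k+1) − s_k) − t_k = 3*(4*k**3 + 36*k**2 + 32*k - 1)/(k**2 + 11*k + 30)

Invalid: residual 3*(4*k**3 + 36*k**2 + 32*k - 1)/(k**2 + 11*k + 30) ≠ 0.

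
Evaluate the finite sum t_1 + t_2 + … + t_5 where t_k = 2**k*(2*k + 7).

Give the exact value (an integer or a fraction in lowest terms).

Σ = 950

Compute t_(k+1)/t_k: get 2*(2*k + 9)/(2*k + 7).
Gosper form: A/B · C(k+1)/C(k) with A=2, B=1, C=k + 7/2.
Solve (2)·f(k+1) − (1)·f(k) = k + 7/2.
deg f ≤ 1 (via 0,0,1).
Coefficient equations give f(k) = (2*k + 3)/2.
Then R = B(k−1)f/C = (2*k + 3)/(2*k + 7), so s_k = R(k)·t_k = 2**k*(2*k + 3).
s_(k+1) − s_k = 2**k*(2*k + 7) = t_k.
Sum = s_(6) − s_(1); s_(6) = 960, s_(1) = 10 ⇒ 950.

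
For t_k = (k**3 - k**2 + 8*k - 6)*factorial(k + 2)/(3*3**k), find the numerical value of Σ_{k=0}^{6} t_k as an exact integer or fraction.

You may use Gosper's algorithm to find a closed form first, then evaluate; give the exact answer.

r(k) = (k + 3)*(8*k + (k + 1)**3 - (k + 1)**2 + 2)/(3*(k**3 - k**2 + 8*k - 6)) after simplifying.
Gosper form: A/B · C(k+1)/C(k) with A=k/3 + 1, B=1, C=k**3 - k**2 + 8*k - 6.
Set up (k/3 + 1)·f(k+1) − (1)·f(k) − (k**3 - k**2 + 8*k - 6) = 0.
From deg A=1, deg B=0, deg C=3: d=2.
Solve for f: f(k) = 3*(k**2 - 3*k + 4) (degree 2 ≤ 2).
R(k) = B(k−1)·f(k)/C(k) = 3*(k**2 - 3*k + 4)/(k**3 - k**2 + 8*k - 6); s_k = R·t_k = (k**2 - 3*k + 4)*factorial(k + 2)/3**k.
Check: Δs_k = (k**3 - k**2 + 8*k - 6)*factorial(k + 2)/(3*3**k). ✓
Sum = s_(7) − s_(0); s_(7) = 143360/27, s_(0) = 8 ⇒ 143144/27.

Σ = 143144/27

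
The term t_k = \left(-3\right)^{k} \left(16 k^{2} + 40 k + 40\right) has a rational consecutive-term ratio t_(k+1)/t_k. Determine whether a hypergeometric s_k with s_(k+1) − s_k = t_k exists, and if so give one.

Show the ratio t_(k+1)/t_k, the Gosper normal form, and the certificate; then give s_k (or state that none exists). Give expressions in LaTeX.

Step 1: r(k) = 3*(-2*k**2 - 9*k - 12)/(2*k**2 + 5*k + 5).
Take A(k)=-3, B(k)=1, C(k)=k**2 + 5*k/2 + 5/2.
f must satisfy (-3)·f(k+1) − (1)·f(k) = k**2 + 5*k/2 + 5/2.
Degrees (0,0,2) ⇒ d ≤ 2.
Coefficient equations give f(k) = -(k**2 + k + 1)/4.
Get s_k = R·t_k = -4*(-3)**k*(k**2 + k + 1) with R(k) = B(k−1)f(k)/C(k) = -(k**2 + k + 1)/(2*(2*k**2 + 5*k + 5)).
Check: Δs_k = (-3)**k*(16*k**2 + 40*k + 40). ✓

s_k = - 4 \left(-3\right)^{k} \left(k^{2} + k + 1\right)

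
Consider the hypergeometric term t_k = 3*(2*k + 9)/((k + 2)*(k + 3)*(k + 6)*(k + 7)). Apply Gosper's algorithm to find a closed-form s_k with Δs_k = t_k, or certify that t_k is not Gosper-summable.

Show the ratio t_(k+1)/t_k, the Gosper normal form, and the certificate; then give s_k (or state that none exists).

r(k) = (k + 2)*(k + 6)*(2*k + 11)/((k + 4)*(k + 8)*(2*k + 9)) after simplifying.
A = k + 2, B = k + 8, C = k**3 + 27*k**2/2 + 121*k/2 + 90.
Set up (k + 2)·f(k+1) − (k + 7)·f(k) − (k**3 + 27*k**2/2 + 121*k/2 + 90) = 0.
d = 5 from the (1,1,3) case.
Match coefficients ⇒ f(k) = k*(k + 3)*(k + 4)*(k + 5)*(k + 8)/24.
Get s_k = R·t_k = k*(k + 8)/(4*(k**2 + 8*k + 12)) with R(k) = B(k−1)f(k)/C(k) = k*(k + 3)*(k + 7)*(k + 8)/(12*(2*k + 9)).
Verify: 3*(2*k + 9)/(k**4 + 18*k**3 + 113*k**2 + 288*k + 252) matches t_k.

s_k = k*(k + 8)/(4*(k**2 + 8*k + 12))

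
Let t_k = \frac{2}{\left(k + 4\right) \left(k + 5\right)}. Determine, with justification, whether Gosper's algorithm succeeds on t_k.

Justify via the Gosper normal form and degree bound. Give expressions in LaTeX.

Compute t_(k+1)/t_k: get (k + 4)/(k + 6).
Factor: A=k + 4; B=k + 6; C=1.
Need (k + 4)·f(k+1) − (k + 5)·f(k) = 1.
Bound: deg f ≤ 1.
Solving with deg f ≤ 1: f(k) = k/4.
Get s_k = R·t_k = k/(2*(k + 4)) with R(k) = B(k−1)f(k)/C(k) = k*(k + 5)/4.
Check: Δs_k = 2/(k**2 + 9*k + 20). ✓

Yes. s_k = \frac{k}{2 \left(k + 4\right)}.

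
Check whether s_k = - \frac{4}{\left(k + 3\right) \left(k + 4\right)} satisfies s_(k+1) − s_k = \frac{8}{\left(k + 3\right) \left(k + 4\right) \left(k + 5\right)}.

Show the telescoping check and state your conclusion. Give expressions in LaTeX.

valid; difference matches t_k

s_(k+1) = -4/((k + 4)*(k + 5))
s_(k+1) − s_k = 8/(k**3 + 12*k**2 + 47*k + 60)
(s_(k+1) − s_k) − t_k = 0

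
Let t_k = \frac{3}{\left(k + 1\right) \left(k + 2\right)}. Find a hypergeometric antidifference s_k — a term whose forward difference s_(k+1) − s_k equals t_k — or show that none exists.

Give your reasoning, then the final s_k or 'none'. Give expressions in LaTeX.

t_(k+1)/t_k = (k + 1)/(k + 3).
So A=k + 1 and B=k + 3, with C=1.
f must satisfy (k + 1)·f(k+1) − (k + 2)·f(k) = 1.
Degrees (1,1,0) ⇒ d ≤ 1.
A polynomial solution: f(k) = k.
R(k) = B(k−1)·f(k)/C(k) = k*(k + 2); s_k = R·t_k = 3*k/(k + 1).
Δs = 3/(k**2 + 3*k + 2), as required.

s_k = \frac{3 k}{k + 1}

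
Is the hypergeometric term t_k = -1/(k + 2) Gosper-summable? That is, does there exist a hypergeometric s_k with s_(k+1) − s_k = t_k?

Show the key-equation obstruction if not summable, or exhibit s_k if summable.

Ratio r(k) = (k + 2)/(k + 3).
So A=k + 2 and B=k + 3, with C=1.
f must satisfy (k + 2)·f(k+1) − (k + 2)·f(k) = 1.
deg f ≤ 0 (via 1,1,0).
f = c0 ⇒ A·f(k+1) − B(k−1)·f(k) − C = -1. The system {-1 = 0} is inconsistent; no antidifference.

No; the coefficient equations for f are inconsistent.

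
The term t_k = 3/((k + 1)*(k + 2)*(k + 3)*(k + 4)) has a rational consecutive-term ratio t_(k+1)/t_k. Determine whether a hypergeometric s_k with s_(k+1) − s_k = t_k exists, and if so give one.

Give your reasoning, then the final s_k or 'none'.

Step 1: r(k) = (k + 1)/(k + 5).
Factor: A=k + 1; B=k + 5; C=1.
Set up (k + 1)·f(k+1) − (k + 4)·f(k) − (1) = 0.
deg f ≤ 3 (via 1,1,0).
Solve for f: f(k) = k*(k**2 + 6*k + 11)/18 (degree 3 ≤ 3).
Certificate R = B(k−1)f/C = k*(k + 4)*(k**2 + 6*k + 11)/18 gives s_k = k*(k**2 + 6*k + 11)/(6*(k + 1)*(k + 2)*(k + 3)).
Verify: 3/(k**4 + 10*k**3 + 35*k**2 + 50*k + 24) matches t_k.

s_k = k*(k**2 + 6*k + 11)/(6*(k + 1)*(k + 2)*(k + 3))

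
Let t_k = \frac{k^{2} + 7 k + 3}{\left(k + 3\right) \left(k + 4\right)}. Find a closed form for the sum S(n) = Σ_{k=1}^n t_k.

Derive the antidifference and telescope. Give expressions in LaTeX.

S(n) = \frac{n \left(4 n + 7\right)}{4 \left(n + 4\right)}

t_(k+1)/t_k = (k + 3)*(7*k + (k + 1)**2 + 10)/((k + 5)*(k**2 + 7*k + 3)).
A = k + 3, B = k + 5, C = k**2 + 7*k + 3.
f must satisfy (k + 3)·f(k+1) − (k + 4)·f(k) = k**2 + 7*k + 3.
Bound: deg f ≤ 2.
Coefficient equations give f(k) = k**2.
Get s_k = R·t_k = k**2/(k + 3) with R(k) = B(k−1)f(k)/C(k) = k**2*(k + 4)/(k**2 + 7*k + 3).
Check: Δs_k = (k**2 + 7*k + 3)/(k**2 + 7*k + 12). ✓
Σ_(k=1)^n t_k = s_(n+1) − s_(1) = ((n**2 + 2*n + 1)/(n + 4)) − (1/4), i.e. n*(4*n + 7)/(4*(n + 4)).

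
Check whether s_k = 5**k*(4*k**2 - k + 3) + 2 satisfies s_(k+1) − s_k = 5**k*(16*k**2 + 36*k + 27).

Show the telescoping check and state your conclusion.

Valid — Δs_k = t_k.

s_(k+1) = 5**(k + 1)*(-k + 4*(k + 1)**2 + 2) + 2
s_(k+1) − s_k = 5**k*(16*k**2 + 36*k + 27)
(s_(k+1) − s_k) − t_k = 0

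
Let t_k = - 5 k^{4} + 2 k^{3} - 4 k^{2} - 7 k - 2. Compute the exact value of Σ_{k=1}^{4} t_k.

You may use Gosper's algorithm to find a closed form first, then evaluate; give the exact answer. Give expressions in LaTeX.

Σ = -1768

The ratio is (5*k**4 + 18*k**3 + 28*k**2 + 29*k + 16)/(5*k**4 - 2*k**3 + 4*k**2 + 7*k + 2).
Factor: A=1; B=1; C=k**4 - 2*k**3/5 + 4*k**2/5 + 7*k/5 + 2/5.
Key eq: (1)·f(k+1) = (1)·f(k) + (k**4 - 2*k**3/5 + 4*k**2/5 + 7*k/5 + 2/5).
Degrees (0,0,4) ⇒ d ≤ 5.
Solving with deg f ≤ 5: f(k) = k*(k**4 - 3*k**3 + 4*k**2 + k - 1)/5.
R(k) = B(k−1)·f(k)/C(k) = k*(k**4 - 3*k**3 + 4*k**2 + k - 1)/(5*k**4 - 2*k**3 + 4*k**2 + 7*k + 2); s_k = R·t_k = k*(-k**4 + 3*k**3 - 4*k**2 - k + 1).
s_(k+1) − s_k = -5*k**4 + 2*k**3 - 4*k**2 - 7*k - 2 = t_k.
Σ_(k=1)^(4) t_k = s_(5) − s_(1) = -1770 − (-2) = -1768.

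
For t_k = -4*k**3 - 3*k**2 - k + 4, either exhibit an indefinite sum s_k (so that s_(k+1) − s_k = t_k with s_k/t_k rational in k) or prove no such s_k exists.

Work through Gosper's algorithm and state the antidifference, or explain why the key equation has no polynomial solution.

The ratio is (4*k**3 + 15*k**2 + 19*k + 4)/(4*k**3 + 3*k**2 + k - 4).
So A=1 and B=1, with C=k**3 + 3*k**2/4 + k/4 - 1.
Solve (1)·f(k+1) − (1)·f(k) = k**3 + 3*k**2/4 + k/4 - 1.
deg f ≤ 4 (via 0,0,3).
A polynomial solution: f(k) = k*(k - 2)*(k**2 + k + 2)/4.
So s_k = (B(k−1)f/C)·t_k = (k*(k - 2)*(k**2 + k + 2)/(4*k**3 + 3*k**2 + k - 4))·t_k = k*(-k**3 + k**2 + 4).
Verify: -4*k**3 - 3*k**2 - k + 4 matches t_k.

s_k = k*(-k**3 + k**2 + 4)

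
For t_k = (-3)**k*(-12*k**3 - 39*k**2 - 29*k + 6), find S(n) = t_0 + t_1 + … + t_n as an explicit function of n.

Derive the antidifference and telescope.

r(k) = 3*(-12*k**3 - 75*k**2 - 143*k - 74)/(12*k**3 + 39*k**2 + 29*k - 6) after simplifying.
Factor: A=-3; B=1; C=k**3 + 13*k**2/4 + 29*k/12 - 1/2.
Need (-3)·f(k+1) − (1)·f(k) = k**3 + 13*k**2/4 + 29*k/12 - 1/2.
deg f ≤ 3 (via 0,0,3).
Solve for f: f(k) = -(3*k**3 + 3*k**2 - 4*k - 3)/12 (degree 3 ≤ 3).
Get s_k = R·t_k = (-3)**k*(3*k**3 + 3*k**2 - 4*k - 3) with R(k) = B(k−1)f(k)/C(k) = -(3*k**3 + 3*k**2 - 4*k - 3)/(12*k**3 + 39*k**2 + 29*k - 6).
Δs = (-3)**k*(-12*k**3 - 39*k**2 - 29*k + 6), as required.
Telescope: S(n) = s_(n+1) − s_(0) = (-3)**(n + 1)*(3*n**3 + 12*n**2 + 11*n - 1) − (-3) = -9*(-3)**n*n**3 - 36*(-3)**n*n**2 - 33*(-3)**n*n + 3*(-3)**n + 3.

S(n) = -9*(-3)**n*n**3 - 36*(-3)**n*n**2 - 33*(-3)**n*n + 3*(-3)**n + 3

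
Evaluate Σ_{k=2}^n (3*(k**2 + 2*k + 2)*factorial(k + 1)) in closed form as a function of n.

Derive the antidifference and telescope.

Ratio r(k) = (k + 2)*(2*k + (k + 1)**2 + 4)/(k**2 + 2*k + 2).
Normal form (A,B,C) = (k + 2, 1, k**2 + 2*k + 2).
Key eq: (k + 2)·f(k+1) = (1)·f(k) + (k**2 + 2*k + 2).
d = 1 from the (1,0,2) case.
Solve for f: f(k) = k (degree 1 ≤ 1).
R(k) = B(k−1)·f(k)/C(k) = k/(k**2 + 2*k + 2); s_k = R·t_k = 3*k*factorial(k + 1).
Check: Δs_k = 3*(k**2 + 2*k + 2)*factorial(k + 1). ✓
Telescope: S(n) = s_(n+1) − s_(2) = 3*(n + 1)*factorial(n + 2) − (36) = 3*n*factorial(n + 2) + 3*factorial(n + 2) - 36.

S(n) = 3*n*factorial(n + 2) + 3*factorial(n + 2) - 36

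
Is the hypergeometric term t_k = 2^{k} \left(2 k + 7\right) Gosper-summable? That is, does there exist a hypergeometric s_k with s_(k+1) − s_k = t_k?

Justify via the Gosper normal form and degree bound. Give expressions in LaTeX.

The ratio is 2*(2*k + 9)/(2*k + 7).
Gosper form: A/B · C(k+1)/C(k) with A=2, B=1, C=k + 7/2.
f must satisfy (2)·f(k+1) − (1)·f(k) = k + 7/2.
d = 1 from the (0,0,1) case.
Coefficient equations give f(k) = (2*k + 3)/2.
Then R = B(k−1)f/C = (2*k + 3)/(2*k + 7), so s_k = R(k)·t_k = 2**k*(2*k + 3).
Δs = 2**k*(2*k + 7), as required.

Yes. s_k = 2^{k} \left(2 k + 3\right).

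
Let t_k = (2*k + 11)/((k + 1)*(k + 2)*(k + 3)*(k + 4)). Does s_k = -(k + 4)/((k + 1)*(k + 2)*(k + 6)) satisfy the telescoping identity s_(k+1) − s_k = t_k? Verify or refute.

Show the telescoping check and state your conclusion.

s_(k+1) = (-k - 5)/((k + 2)*(k + 3)*(k + 7))
s_(k+1) − s_k = 2*(k**2 + 10*k + 27)/(k**5 + 19*k**4 + 131*k**3 + 401*k**2 + 540*k + 252)
(s_(k+1) − s_k) − t_k = 3*(-3*k**2 - 31*k - 82)/(k**6 + 23*k**5 + 207*k**4 + 925*k**3 + 2144*k**2 + 2412*k + 1008)

Invalid: residual 3*(-3*k**2 - 31*k - 82)/(k**6 + 23*k**5 + 207*k**4 + 925*k**3 + 2144*k**2 + 2412*k + 1008) ≠ 0.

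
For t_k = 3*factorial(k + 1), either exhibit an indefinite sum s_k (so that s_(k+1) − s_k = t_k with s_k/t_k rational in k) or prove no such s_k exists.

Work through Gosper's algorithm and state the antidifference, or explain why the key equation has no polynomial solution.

r(k) = k + 2 after simplifying.
A = k + 2, B = 1, C = 1.
Set up (k + 2)·f(k+1) − (1)·f(k) − (1) = 0.
Degrees (1,0,0) ⇒ d ≤ -1.
Negative degree bound (-1): no f exists, t_k not Gosper-summable.

not Gosper-summable; s_k does not exist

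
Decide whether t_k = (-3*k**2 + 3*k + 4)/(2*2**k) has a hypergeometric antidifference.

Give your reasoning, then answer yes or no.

Yes. s_k = (3*k**2 + 3*k + 2)/2**k.

The ratio is (3*k**2 + 3*k - 4)/(2*(3*k**2 - 3*k - 4)).
Factor: A=1/2; B=1; C=k**2 - k - 4/3.
Need (1/2)·f(k+1) − (1)·f(k) = k**2 - k - 4/3.
deg f ≤ 2 (via 0,0,2).
Solving with deg f ≤ 2: f(k) = -2*(3*k**2 + 3*k + 2)/3.
Certificate R = B(k−1)f/C = -2*(3*k**2 + 3*k + 2)/(3*k**2 - 3*k - 4) gives s_k = (3*k**2 + 3*k + 2)/2**k.
Check: Δs_k = (-3*k**2 + 3*k + 4)/(2*2**k). ✓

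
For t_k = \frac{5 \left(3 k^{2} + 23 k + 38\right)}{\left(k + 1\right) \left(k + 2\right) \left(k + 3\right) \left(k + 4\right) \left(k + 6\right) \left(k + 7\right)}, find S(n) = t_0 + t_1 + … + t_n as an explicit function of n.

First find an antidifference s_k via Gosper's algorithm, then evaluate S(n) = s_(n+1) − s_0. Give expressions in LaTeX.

S(n) = \frac{5 \left(n^{3} + 13 n^{2} + 50 n + 38\right)}{18 \left(n^{3} + 13 n^{2} + 50 n + 56\right)}

Ratio r(k) = (k + 1)*(k + 6)*(23*k + 3*(k + 1)**2 + 61)/((k + 5)*(k + 8)*(3*k**2 + 23*k + 38)).
Gosper form: A/B · C(k+1)/C(k) with A=k + 1, B=k + 8, C=k**3 + 38*k**2/3 + 51*k + 190/3.
Set up (k + 1)·f(k+1) − (k + 7)·f(k) − (k**3 + 38*k**2/3 + 51*k + 190/3) = 0.
deg f ≤ 6 (via 1,1,3).
Coefficient equations give f(k) = k*(k + 2)*(k + 4)*(k + 5)*(k**2 + 10*k + 27)/54.
R(k) = B(k−1)·f(k)/C(k) = k*(k + 2)*(k + 4)*(k + 7)*(k**2 + 10*k + 27)/(18*(3*k**2 + 23*k + 38)); s_k = R·t_k = 5*k*(k**2 + 10*k + 27)/(18*(k**3 + 10*k**2 + 27*k + 18)).
Δs = 5*(3*k**2 + 23*k + 38)/(k**6 + 23*k**5 + 207*k**4 + 925*k**3 + 2144*k**2 + 2412*k + 1008), as required.
Evaluate: s_(n+1) = 5*(n**3 + 13*n**2 + 50*n + 38)/(18*(n**3 + 13*n**2 + 50*n + 56)); subtract s_(0) = 0 ⇒ S(n) = 5*(n**3 + 13*n**2 + 50*n + 38)/(18*(n**3 + 13*n**2 + 50*n + 56)).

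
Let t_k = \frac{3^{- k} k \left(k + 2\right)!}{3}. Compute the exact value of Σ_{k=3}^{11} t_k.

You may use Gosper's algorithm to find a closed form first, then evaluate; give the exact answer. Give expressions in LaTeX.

Step 1: r(k) = (k + 1)*(k + 3)/(3*k).
A = k/3 + 1, B = 1, C = k.
f must satisfy (k/3 + 1)·f(k+1) − (1)·f(k) = k.
From deg A=1, deg B=0, deg C=1: d=0.
Solving with deg f ≤ 0: f(k) = 3.
R(k) = B(k−1)·f(k)/C(k) = 3/k; s_k = R·t_k = factorial(k + 2)/3**k.
Check: Δs_k = k*factorial(k + 2)/(3*3**k). ✓
Σ_(k=3)^(11) t_k = s_(12) − s_(3) = 358758400/2187 − (40/9) = 358748680/2187.

Σ = 358748680/2187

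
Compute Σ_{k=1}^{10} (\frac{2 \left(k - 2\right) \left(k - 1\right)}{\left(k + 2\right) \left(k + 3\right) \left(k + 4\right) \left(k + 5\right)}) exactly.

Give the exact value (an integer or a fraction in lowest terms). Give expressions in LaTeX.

Σ = 16/455

Compute t_(k+1)/t_k: get k*(k + 2)/((k - 2)*(k + 6)).
Gosper form: A/B · C(k+1)/C(k) with A=k + 2, B=k + 6, C=k**2 - 3*k + 2.
Set up (k + 2)·f(k+1) − (k + 5)·f(k) − (k**2 - 3*k + 2) = 0.
Bound: deg f ≤ 3.
Match coefficients ⇒ f(k) = k*(k**2 - 3*k + 14)/12.
R(k) = B(k−1)·f(k)/C(k) = k*(k + 5)*(k**2 - 3*k + 14)/(12*(k - 2)*(k - 1)); s_k = R·t_k = k*(k**2 - 3*k + 14)/(6*(k**3 + 9*k**2 + 26*k + 24)).
Check: Δs_k = 2*(k**2 - 3*k + 2)/(k**4 + 14*k**3 + 71*k**2 + 154*k + 120). ✓
Telescoping: Σ = s_(11) − s_(1) = 187/2730 − (1/30) = 16/455.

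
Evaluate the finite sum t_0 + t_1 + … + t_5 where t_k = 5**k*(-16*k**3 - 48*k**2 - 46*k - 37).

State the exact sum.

Step 1: r(k) = 5*(16*k**3 + 96*k**2 + 190*k + 147)/(16*k**3 + 48*k**2 + 46*k + 37).
A = 5, B = 1, C = k**3 + 3*k**2 + 23*k/8 + 37/16.
f must satisfy (5)·f(k+1) − (1)·f(k) = k**3 + 3*k**2 + 23*k/8 + 37/16.
d = 3 from the (0,0,3) case.
Match coefficients ⇒ f(k) = (4*k**3 - 3*k**2 + 4*k + 3)/16.
Certificate R = B(k−1)f/C = (4*k**3 - 3*k**2 + 4*k + 3)/(16*k**3 + 48*k**2 + 46*k + 37) gives s_k = 5**k*(-4*k**3 + 3*k**2 - 4*k - 3).
s_(k+1) − s_k = 5**k*(-16*k**3 - 48*k**2 - 46*k - 37) = t_k.
Evaluate s at k=6 and k=0: -12234375 and -3; difference -12234372.

Σ = -12234372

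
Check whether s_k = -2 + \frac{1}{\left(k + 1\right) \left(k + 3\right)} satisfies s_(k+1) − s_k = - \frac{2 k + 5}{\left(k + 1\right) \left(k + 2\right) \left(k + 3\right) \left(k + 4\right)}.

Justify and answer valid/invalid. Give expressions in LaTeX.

s_(k+1) = -2 + 1/((k + 2)*(k + 4))
s_(k+1) − s_k = (-2*k - 5)/(k**4 + 10*k**3 + 35*k**2 + 50*k + 24)
(s_(k+1) − s_k) − t_k = 0

valid (s_(k+1) − s_k reduces to t_k)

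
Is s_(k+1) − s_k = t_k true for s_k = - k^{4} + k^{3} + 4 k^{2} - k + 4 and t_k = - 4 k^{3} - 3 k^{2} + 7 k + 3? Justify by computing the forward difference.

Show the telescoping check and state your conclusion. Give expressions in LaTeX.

s_(k+1) = -k**4 - 3*k**3 + k**2 + 6*k + 7
s_(k+1) − s_k = -4*k**3 - 3*k**2 + 7*k + 3
(s_(k+1) − s_k) − t_k = 0

valid; difference matches t_k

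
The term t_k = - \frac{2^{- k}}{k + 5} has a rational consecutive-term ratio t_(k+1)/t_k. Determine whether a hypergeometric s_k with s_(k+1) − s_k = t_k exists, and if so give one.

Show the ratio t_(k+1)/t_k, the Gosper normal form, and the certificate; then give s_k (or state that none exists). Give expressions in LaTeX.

Compute t_(k+1)/t_k: get (k + 5)/(2*(k + 6)).
Take A(k)=k/2 + 5/2, B(k)=k + 6, C(k)=1.
Key eq: (k/2 + 5/2)·f(k+1) = (k + 5)·f(k) + (1).
d = -1 from the (1,1,0) case.
d = -1 < 0 ⇒ no nonzero polynomial f; not summable.

not Gosper-summable; s_k does not exist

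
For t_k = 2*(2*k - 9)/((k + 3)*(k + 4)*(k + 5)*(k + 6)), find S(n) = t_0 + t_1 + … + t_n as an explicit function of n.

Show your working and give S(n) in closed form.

S(n) = (-n**3 - 15*n**2 - 104*n - 90)/(15*(n**3 + 15*n**2 + 74*n + 120))

Compute t_(k+1)/t_k: get (k + 3)*(2*k - 7)/((k + 7)*(2*k - 9)).
So A=k + 3 and B=k + 7, with C=k - 9/2.
Set up (k + 3)·f(k+1) − (k + 6)·f(k) − (k - 9/2) = 0.
From deg A=1, deg B=1, deg C=1: d=3.
Solving with deg f ≤ 3: f(k) = -k*(k**2 + 12*k + 77)/60.
R(k) = B(k−1)·f(k)/C(k) = -k*(k + 6)*(k**2 + 12*k + 77)/(30*(2*k - 9)); s_k = R·t_k = k*(-k**2 - 12*k - 77)/(15*(k + 3)*(k + 4)*(k + 5)).
s_(k+1) − s_k = 2*(2*k - 9)/(k**4 + 18*k**3 + 119*k**2 + 342*k + 360) = t_k.
Telescope: S(n) = s_(n+1) − s_(0) = (-n**3 - 15*n**2 - 104*n - 90)/(15*(n**3 + 15*n**2 + 74*n + 120)) − (0) = (-n**3 - 15*n**2 - 104*n - 90)/(15*(n**3 + 15*n**2 + 74*n + 120)).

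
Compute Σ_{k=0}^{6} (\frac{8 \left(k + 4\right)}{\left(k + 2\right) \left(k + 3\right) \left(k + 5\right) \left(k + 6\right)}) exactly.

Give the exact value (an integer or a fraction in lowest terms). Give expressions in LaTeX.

Σ = 49/135

Ratio r(k) = (k + 2)*(k + 5)**2/((k + 4)**2*(k + 7)).
So A=k + 2 and B=k + 7, with C=k**2 + 8*k + 16.
Key eq: (k + 2)·f(k+1) = (k + 6)·f(k) + (k**2 + 8*k + 16).
deg f ≤ 4 (via 1,1,2).
Coefficient equations give f(k) = k*(k + 3)*(k + 4)*(k + 7)/20.
R(k) = B(k−1)·f(k)/C(k) = k*(k + 3)*(k + 6)*(k + 7)/(20*(k + 4)); s_k = R·t_k = 2*k*(k + 7)/(5*(k**2 + 7*k + 10)).
Verify: 8*(k + 4)/(k**4 + 16*k**3 + 91*k**2 + 216*k + 180) matches t_k.
Evaluate s at k=7 and k=0: 49/135 and 0; difference 49/135.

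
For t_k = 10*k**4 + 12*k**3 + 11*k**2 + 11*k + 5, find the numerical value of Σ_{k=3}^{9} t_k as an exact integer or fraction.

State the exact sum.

The ratio is (10*k**4 + 52*k**3 + 107*k**2 + 109*k + 49)/(10*k**4 + 12*k**3 + 11*k**2 + 11*k + 5).
A = 1, B = 1, C = k**4 + 6*k**3/5 + 11*k**2/10 + 11*k/10 + 1/2.
Set up (1)·f(k+1) − (1)·f(k) − (k**4 + 6*k**3/5 + 11*k**2/10 + 11*k/10 + 1/2) = 0.
deg f ≤ 5 (via 0,0,4).
Coefficient equations give f(k) = k*(2*k**4 - 2*k**3 + k**2 + 3*k + 1)/10.
Then R = B(k−1)f/C = k*(2*k**4 - 2*k**3 + k**2 + 3*k + 1)/(10*k**4 + 12*k**3 + 11*k**2 + 11*k + 5), so s_k = R(k)·t_k = k*(2*k**4 - 2*k**3 + k**2 + 3*k + 1).
Verify: 10*k**4 + 12*k**3 + 11*k**2 + 11*k + 5 matches t_k.
Sum = s_(10) − s_(3); s_(10) = 181310, s_(3) = 381 ⇒ 180929.

Σ = 180929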